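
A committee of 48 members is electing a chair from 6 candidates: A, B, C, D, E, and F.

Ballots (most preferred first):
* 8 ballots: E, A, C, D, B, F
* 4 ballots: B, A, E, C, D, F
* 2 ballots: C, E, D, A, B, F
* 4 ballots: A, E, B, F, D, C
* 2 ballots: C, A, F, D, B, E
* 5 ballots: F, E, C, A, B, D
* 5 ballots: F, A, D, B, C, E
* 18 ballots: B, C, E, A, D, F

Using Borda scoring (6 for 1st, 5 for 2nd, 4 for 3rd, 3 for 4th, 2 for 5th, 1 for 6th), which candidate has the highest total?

E

A: 8×5 + 4×5 + 2×3 + 4×6 + 2×5 + 5×3 + 5×5 + 18×3 = 194
B: 8×2 + 4×6 + 2×2 + 4×4 + 2×2 + 5×2 + 5×3 + 18×6 = 197
C: 8×4 + 4×3 + 2×6 + 4×1 + 2×6 + 5×4 + 5×2 + 18×5 = 192
D: 8×3 + 4×2 + 2×4 + 4×2 + 2×3 + 5×1 + 5×4 + 18×2 = 115
E: 8×6 + 4×4 + 2×5 + 4×5 + 2×1 + 5×5 + 5×1 + 18×4 = 198
F: 8×1 + 4×1 + 2×1 + 4×3 + 2×4 + 5×6 + 5×6 + 18×1 = 112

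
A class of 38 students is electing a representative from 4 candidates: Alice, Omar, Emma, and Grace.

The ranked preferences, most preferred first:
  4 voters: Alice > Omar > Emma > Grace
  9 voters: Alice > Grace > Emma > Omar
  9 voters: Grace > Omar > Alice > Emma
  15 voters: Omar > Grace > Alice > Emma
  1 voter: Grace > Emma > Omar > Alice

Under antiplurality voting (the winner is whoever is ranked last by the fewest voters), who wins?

Last-place votes: Alice 1, Omar 9, Emma 24, Grace 4.

Alice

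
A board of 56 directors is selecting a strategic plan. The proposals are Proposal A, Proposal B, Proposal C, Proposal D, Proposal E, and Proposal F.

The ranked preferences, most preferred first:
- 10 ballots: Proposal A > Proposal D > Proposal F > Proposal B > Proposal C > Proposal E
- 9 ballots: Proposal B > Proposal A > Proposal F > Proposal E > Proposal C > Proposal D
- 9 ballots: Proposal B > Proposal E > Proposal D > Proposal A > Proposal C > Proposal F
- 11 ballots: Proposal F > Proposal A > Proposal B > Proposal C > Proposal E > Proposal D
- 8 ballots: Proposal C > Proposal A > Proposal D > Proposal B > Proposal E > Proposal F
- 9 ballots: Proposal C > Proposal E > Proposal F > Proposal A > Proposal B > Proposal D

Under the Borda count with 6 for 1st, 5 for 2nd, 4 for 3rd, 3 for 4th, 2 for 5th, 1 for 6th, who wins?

Proposal A: 10×6 + 9×5 + 9×3 + 11×5 + 8×5 + 9×3 = 254
Proposal B: 10×3 + 9×6 + 9×6 + 11×4 + 8×3 + 9×2 = 224
Proposal C: 10×2 + 9×2 + 9×2 + 11×3 + 8×6 + 9×6 = 191
Proposal D: 10×5 + 9×1 + 9×4 + 11×1 + 8×4 + 9×1 = 147
Proposal E: 10×1 + 9×3 + 9×5 + 11×2 + 8×2 + 9×5 = 165
Proposal F: 10×4 + 9×4 + 9×1 + 11×6 + 8×1 + 9×4 = 195

Proposal A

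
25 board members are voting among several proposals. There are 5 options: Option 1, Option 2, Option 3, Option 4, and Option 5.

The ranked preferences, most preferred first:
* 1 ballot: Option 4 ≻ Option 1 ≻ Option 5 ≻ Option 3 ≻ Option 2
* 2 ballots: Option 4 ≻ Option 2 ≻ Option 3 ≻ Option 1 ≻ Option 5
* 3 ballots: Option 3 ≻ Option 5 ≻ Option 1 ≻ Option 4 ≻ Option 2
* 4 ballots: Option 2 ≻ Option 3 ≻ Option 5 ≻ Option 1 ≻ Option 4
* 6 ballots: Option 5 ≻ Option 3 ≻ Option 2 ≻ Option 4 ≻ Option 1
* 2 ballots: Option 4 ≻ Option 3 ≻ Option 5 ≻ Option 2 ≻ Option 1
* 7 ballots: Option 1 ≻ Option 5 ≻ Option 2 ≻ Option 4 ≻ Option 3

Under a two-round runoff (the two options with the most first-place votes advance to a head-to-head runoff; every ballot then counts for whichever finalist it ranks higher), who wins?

Option 5

Round 1 first-place votes: Option 1 7, Option 2 4, Option 3 3, Option 4 5, Option 5 6. Option 1 and Option 5 advance.
Runoff: Option 1 is ranked above Option 5 on 10 ballots, Option 5 above Option 1 on 15.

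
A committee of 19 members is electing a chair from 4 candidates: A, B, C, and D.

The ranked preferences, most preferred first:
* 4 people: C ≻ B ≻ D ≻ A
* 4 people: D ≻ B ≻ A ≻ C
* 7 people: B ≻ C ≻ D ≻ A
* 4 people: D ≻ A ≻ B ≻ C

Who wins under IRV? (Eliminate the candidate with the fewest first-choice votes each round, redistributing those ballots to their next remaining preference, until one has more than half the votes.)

Round 1: A 0, B 7, C 4, D 8. A eliminated.
Round 2: B 7, C 4, D 8. C eliminated.
Round 3: B 11, D 8. B has a majority (≥10).

B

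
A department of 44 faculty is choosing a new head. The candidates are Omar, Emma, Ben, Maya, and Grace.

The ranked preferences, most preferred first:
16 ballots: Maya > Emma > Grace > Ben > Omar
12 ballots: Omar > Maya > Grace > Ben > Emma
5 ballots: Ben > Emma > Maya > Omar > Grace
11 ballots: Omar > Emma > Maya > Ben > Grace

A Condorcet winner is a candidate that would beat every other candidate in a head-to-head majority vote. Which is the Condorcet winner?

Omar vs Emma: 23–21
Omar vs Ben: 23–21
Omar vs Maya: 23–21
Omar vs Grace: 28–16
Omar beats every other candidate.

Omar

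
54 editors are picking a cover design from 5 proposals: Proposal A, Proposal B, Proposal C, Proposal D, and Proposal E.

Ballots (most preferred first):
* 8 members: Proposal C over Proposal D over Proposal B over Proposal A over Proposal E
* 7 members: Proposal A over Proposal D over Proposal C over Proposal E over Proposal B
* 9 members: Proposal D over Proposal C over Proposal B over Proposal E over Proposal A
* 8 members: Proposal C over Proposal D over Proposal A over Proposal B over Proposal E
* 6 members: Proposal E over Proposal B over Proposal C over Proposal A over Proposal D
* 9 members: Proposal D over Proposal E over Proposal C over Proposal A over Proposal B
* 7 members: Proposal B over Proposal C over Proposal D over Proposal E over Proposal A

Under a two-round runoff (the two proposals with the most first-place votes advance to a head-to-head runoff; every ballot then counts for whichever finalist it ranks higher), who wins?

Proposal C

Round 1 first-place votes: Proposal A 7, Proposal B 7, Proposal C 16, Proposal D 18, Proposal E 6. Proposal D and Proposal C advance.
Runoff: Proposal D is ranked above Proposal C on 25 ballots, Proposal C above Proposal D on 29.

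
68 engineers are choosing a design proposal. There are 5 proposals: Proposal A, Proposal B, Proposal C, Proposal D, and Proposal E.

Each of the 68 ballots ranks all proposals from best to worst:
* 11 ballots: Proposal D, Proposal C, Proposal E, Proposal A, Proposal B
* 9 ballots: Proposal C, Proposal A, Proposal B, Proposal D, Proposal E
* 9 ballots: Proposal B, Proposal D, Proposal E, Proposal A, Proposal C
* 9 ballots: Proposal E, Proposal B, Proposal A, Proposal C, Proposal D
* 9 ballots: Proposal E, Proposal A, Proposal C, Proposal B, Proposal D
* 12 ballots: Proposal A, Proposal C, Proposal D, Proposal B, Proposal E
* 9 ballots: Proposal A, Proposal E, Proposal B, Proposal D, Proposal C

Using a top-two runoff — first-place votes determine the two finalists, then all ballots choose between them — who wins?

Proposal E

Round 1 first-place votes: Proposal A 21, Proposal B 9, Proposal C 9, Proposal D 11, Proposal E 18. Proposal A and Proposal E advance.
Runoff: Proposal A is ranked above Proposal E on 30 ballots, Proposal E above Proposal A on 38.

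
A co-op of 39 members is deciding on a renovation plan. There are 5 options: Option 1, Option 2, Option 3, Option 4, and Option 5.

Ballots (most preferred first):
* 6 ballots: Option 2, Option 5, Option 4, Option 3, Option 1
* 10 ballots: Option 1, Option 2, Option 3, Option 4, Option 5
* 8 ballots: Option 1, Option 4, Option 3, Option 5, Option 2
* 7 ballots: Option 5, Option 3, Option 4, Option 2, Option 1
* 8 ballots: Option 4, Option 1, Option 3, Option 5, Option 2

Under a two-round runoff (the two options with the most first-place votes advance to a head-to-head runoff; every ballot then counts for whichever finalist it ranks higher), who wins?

Option 4

Round 1 first-place votes: Option 1 18, Option 2 6, Option 3 0, Option 4 8, Option 5 7. Option 1 and Option 4 advance.
Runoff: Option 1 is ranked above Option 4 on 18 ballots, Option 4 above Option 1 on 21.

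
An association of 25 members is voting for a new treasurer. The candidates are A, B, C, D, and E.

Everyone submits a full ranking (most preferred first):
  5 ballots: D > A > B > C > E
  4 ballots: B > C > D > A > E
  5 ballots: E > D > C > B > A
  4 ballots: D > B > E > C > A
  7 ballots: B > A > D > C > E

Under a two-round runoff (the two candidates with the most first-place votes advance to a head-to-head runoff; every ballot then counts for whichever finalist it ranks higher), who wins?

Round 1 first-place votes: A 0, B 11, C 0, D 9, E 5. B and D advance.
Runoff: B is ranked above D on 11 ballots, D above B on 14.

D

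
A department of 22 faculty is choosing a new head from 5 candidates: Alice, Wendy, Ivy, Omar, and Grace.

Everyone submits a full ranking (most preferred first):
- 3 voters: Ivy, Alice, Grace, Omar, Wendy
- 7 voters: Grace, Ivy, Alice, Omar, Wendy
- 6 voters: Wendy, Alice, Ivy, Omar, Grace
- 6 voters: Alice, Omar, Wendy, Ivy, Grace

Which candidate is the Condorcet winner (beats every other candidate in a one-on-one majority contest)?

Alice vs Wendy: 16–6
Alice vs Ivy: 12–10
Alice vs Omar: 22–0
Alice vs Grace: 15–7
Alice beats every other candidate.

Alice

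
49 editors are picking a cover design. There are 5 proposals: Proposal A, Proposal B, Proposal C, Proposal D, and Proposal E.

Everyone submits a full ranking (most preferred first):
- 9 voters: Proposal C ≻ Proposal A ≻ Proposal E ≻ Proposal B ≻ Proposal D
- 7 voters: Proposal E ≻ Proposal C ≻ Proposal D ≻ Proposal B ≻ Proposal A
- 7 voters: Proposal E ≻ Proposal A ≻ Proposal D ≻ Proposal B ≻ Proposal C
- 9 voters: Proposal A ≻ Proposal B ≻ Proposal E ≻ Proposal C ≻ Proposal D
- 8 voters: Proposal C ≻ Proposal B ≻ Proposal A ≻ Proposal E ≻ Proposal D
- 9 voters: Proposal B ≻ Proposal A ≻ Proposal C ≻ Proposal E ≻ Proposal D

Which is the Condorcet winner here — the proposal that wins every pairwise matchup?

Proposal A

Proposal A vs Proposal B: 25–24
Proposal A vs Proposal C: 25–24
Proposal A vs Proposal D: 42–7
Proposal A vs Proposal E: 35–14
Proposal A beats every other proposal.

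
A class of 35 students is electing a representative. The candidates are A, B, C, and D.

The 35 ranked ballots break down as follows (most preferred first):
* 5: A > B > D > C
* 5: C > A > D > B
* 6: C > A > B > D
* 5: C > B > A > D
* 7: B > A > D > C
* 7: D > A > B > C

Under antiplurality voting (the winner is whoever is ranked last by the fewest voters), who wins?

A

Last-place votes: A 0, B 5, C 19, D 11.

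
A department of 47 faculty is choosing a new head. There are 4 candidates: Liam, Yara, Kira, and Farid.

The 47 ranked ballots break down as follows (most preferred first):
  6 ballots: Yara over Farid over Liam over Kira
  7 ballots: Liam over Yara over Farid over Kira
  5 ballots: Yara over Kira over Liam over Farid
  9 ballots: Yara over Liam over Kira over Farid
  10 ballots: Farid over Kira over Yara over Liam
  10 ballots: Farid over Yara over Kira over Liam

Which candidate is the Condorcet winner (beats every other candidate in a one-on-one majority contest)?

Yara vs Liam: 40–7
Yara vs Kira: 37–10
Yara vs Farid: 27–20
Yara beats every other candidate.

Yara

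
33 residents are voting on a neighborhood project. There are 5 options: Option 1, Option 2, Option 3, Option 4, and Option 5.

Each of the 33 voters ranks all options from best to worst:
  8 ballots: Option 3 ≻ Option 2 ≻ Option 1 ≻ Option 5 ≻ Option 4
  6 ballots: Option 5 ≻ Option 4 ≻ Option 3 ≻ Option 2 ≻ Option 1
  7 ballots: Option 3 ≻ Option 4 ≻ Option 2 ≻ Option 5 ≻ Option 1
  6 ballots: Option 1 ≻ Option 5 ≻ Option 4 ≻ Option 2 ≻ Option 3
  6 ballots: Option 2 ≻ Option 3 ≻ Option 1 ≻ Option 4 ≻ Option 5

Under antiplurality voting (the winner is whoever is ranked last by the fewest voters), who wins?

Option 2

Last-place votes: Option 1 13, Option 2 0, Option 3 6, Option 4 8, Option 5 6.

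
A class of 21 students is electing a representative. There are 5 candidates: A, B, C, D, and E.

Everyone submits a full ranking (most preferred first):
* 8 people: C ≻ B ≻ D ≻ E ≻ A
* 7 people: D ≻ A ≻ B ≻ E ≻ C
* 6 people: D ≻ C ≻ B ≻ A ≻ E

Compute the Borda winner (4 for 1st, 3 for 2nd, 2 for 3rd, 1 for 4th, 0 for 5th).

D

A: 8×0 + 7×3 + 6×1 = 27
B: 8×3 + 7×2 + 6×2 = 50
C: 8×4 + 7×0 + 6×3 = 50
D: 8×2 + 7×4 + 6×4 = 68
E: 8×1 + 7×1 + 6×0 = 15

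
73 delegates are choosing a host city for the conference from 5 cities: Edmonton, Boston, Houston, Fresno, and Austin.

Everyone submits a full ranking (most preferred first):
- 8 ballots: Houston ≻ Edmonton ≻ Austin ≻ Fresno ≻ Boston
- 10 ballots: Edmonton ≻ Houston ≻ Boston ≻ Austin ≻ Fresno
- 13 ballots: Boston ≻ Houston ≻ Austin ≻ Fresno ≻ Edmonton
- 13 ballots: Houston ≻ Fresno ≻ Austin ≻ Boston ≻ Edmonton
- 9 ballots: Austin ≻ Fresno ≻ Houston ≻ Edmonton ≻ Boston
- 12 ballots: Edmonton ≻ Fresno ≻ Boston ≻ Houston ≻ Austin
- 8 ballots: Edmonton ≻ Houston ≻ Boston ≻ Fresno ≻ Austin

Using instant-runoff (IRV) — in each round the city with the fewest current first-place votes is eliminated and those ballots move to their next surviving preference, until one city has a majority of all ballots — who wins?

Houston

Round 1: Edmonton 30, Boston 13, Houston 21, Fresno 0, Austin 9. Fresno eliminated.
Round 2: Edmonton 30, Boston 13, Houston 21, Austin 9. Austin eliminated.
Round 3: Edmonton 30, Boston 13, Houston 30. Boston eliminated.
Round 4: Edmonton 30, Houston 43. Houston has a majority (≥37).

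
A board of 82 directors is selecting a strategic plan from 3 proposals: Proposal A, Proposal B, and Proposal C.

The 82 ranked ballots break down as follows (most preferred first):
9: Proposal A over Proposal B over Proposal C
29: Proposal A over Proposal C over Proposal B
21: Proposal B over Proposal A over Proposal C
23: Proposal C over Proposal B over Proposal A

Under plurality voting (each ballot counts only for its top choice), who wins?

First-place votes: Proposal A 38, Proposal B 21, Proposal C 23.

Proposal A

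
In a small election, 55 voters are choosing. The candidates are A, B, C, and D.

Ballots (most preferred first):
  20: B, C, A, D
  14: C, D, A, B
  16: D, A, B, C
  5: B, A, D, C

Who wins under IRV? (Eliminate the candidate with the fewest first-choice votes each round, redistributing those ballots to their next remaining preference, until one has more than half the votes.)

Round 1: A 0, B 25, C 14, D 16. A eliminated.
Round 2: B 25, C 14, D 16. C eliminated.
Round 3: B 25, D 30. D has a majority (≥28).

D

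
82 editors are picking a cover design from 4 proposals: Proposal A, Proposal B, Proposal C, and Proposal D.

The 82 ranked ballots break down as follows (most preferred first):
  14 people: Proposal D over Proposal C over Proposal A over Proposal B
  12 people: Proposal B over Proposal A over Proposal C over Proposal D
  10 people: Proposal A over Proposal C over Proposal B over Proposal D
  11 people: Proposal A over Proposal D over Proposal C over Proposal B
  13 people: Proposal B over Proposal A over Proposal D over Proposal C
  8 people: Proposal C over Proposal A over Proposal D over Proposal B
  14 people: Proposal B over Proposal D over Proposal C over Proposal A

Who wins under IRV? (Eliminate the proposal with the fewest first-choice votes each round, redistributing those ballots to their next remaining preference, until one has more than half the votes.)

Round 1: Proposal A 21, Proposal B 39, Proposal C 8, Proposal D 14. Proposal C eliminated.
Round 2: Proposal A 29, Proposal B 39, Proposal D 14. Proposal D eliminated.
Round 3: Proposal A 43, Proposal B 39. Proposal A has a majority (≥42).

Proposal A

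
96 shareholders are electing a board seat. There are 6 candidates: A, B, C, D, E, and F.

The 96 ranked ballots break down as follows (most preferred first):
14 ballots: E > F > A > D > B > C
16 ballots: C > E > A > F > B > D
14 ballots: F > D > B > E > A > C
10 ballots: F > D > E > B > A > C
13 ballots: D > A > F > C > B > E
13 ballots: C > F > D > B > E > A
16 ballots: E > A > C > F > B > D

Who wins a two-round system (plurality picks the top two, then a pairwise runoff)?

Round 1 first-place votes: A 0, B 0, C 29, D 13, E 30, F 24. E and C advance.
Runoff: E is ranked above C on 54 ballots, C above E on 42.

E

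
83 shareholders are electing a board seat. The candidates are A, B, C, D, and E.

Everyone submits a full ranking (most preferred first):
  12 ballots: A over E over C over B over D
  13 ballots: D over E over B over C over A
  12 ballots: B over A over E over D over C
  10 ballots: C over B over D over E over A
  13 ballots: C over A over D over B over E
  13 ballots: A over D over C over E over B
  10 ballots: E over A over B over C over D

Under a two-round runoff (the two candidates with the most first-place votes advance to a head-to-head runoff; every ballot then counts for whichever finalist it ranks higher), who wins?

Round 1 first-place votes: A 25, B 12, C 23, D 13, E 10. A and C advance.
Runoff: A is ranked above C on 47 ballots, C above A on 36.

A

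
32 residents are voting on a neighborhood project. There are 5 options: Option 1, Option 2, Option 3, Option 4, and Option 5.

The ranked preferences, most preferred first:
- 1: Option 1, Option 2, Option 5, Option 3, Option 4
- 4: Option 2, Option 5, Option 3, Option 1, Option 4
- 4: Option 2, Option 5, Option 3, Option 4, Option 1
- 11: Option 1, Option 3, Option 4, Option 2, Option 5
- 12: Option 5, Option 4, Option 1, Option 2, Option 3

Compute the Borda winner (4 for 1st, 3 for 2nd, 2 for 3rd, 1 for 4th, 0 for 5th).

Option 1

Option 1: 1×4 + 4×1 + 4×0 + 11×4 + 12×2 = 76
Option 2: 1×3 + 4×4 + 4×4 + 11×1 + 12×1 = 58
Option 3: 1×1 + 4×2 + 4×2 + 11×3 + 12×0 = 50
Option 4: 1×0 + 4×0 + 4×1 + 11×2 + 12×3 = 62
Option 5: 1×2 + 4×3 + 4×3 + 11×0 + 12×4 = 74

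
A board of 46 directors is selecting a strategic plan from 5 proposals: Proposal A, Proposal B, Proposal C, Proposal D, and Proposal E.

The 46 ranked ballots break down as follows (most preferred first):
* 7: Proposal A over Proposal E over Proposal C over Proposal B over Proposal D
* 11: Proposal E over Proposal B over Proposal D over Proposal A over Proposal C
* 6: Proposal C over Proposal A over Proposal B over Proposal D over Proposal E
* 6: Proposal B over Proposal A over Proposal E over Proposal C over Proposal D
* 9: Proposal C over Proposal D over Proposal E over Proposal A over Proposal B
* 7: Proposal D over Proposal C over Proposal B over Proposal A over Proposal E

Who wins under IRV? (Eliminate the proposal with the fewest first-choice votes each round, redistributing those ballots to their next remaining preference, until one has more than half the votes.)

Proposal A

Round 1: Proposal A 7, Proposal B 6, Proposal C 15, Proposal D 7, Proposal E 11. Proposal B eliminated.
Round 2: Proposal A 13, Proposal C 15, Proposal D 7, Proposal E 11. Proposal D eliminated.
Round 3: Proposal A 13, Proposal C 22, Proposal E 11. Proposal E eliminated.
Round 4: Proposal A 24, Proposal C 22. Proposal A has a majority (≥24).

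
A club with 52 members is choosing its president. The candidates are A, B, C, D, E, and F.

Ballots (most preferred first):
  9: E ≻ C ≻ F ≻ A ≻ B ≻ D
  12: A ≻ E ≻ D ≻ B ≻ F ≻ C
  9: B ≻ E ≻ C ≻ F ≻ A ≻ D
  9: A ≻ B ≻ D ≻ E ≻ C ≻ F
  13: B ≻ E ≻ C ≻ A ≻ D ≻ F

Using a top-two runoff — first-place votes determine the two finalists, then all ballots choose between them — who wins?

A

Round 1 first-place votes: A 21, B 22, C 0, D 0, E 9, F 0. B and A advance.
Runoff: B is ranked above A on 22 ballots, A above B on 30.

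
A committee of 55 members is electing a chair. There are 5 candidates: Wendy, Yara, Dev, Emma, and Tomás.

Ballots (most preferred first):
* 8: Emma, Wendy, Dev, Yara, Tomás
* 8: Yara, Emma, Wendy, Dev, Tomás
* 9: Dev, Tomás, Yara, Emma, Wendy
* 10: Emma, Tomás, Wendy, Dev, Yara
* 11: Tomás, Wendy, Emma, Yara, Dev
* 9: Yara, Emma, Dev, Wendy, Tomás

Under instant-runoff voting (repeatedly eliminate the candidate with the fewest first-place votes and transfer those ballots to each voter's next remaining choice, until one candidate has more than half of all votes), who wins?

Emma

Round 1: Wendy 0, Yara 17, Dev 9, Emma 18, Tomás 11. Wendy eliminated.
Round 2: Yara 17, Dev 9, Emma 18, Tomás 11. Dev eliminated.
Round 3: Yara 17, Emma 18, Tomás 20. Yara eliminated.
Round 4: Emma 35, Tomás 20. Emma has a majority (≥28).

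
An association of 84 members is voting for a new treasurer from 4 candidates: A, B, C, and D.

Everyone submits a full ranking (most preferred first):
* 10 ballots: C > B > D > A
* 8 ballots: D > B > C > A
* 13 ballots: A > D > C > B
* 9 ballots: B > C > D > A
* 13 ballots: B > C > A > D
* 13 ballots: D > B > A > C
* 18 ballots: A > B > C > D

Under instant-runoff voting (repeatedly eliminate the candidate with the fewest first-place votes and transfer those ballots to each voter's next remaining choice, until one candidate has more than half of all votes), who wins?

Round 1: A 31, B 22, C 10, D 21. C eliminated.
Round 2: A 31, B 32, D 21. D eliminated.
Round 3: A 31, B 53. B has a majority (≥43).

B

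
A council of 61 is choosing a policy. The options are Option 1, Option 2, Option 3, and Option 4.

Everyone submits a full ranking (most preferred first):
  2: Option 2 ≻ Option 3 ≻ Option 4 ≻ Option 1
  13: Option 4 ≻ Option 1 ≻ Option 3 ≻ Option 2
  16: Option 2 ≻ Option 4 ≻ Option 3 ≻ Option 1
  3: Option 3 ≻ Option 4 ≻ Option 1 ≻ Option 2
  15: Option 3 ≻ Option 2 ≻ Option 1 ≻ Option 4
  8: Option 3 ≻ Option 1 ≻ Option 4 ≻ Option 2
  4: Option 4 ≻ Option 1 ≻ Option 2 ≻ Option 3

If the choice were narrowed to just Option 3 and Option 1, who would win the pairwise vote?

Option 3

Option 3 is ranked above Option 1 on 44 ballots; Option 1 above Option 3 on 17.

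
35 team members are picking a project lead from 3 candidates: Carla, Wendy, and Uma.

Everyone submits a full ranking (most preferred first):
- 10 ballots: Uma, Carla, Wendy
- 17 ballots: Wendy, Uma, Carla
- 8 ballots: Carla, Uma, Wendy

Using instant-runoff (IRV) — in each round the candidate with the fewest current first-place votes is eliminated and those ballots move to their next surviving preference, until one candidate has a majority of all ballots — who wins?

Uma

Round 1: Carla 8, Wendy 17, Uma 10. Carla eliminated.
Round 2: Wendy 17, Uma 18. Uma has a majority (≥18).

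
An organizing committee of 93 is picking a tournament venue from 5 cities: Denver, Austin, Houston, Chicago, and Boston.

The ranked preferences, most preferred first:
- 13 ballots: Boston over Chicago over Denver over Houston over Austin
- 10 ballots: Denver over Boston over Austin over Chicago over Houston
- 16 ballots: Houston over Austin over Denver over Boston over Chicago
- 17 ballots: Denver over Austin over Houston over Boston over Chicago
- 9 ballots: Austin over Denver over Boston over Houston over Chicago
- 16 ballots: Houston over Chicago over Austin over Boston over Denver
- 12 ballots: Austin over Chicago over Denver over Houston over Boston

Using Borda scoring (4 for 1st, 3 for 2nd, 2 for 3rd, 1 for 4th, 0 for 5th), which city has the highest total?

Denver: 13×2 + 10×4 + 16×2 + 17×4 + 9×3 + 16×0 + 12×2 = 217
Austin: 13×0 + 10×2 + 16×3 + 17×3 + 9×4 + 16×2 + 12×4 = 235
Houston: 13×1 + 10×0 + 16×4 + 17×2 + 9×1 + 16×4 + 12×1 = 196
Chicago: 13×3 + 10×1 + 16×0 + 17×0 + 9×0 + 16×3 + 12×3 = 133
Boston: 13×4 + 10×3 + 16×1 + 17×1 + 9×2 + 16×1 + 12×0 = 149

Austin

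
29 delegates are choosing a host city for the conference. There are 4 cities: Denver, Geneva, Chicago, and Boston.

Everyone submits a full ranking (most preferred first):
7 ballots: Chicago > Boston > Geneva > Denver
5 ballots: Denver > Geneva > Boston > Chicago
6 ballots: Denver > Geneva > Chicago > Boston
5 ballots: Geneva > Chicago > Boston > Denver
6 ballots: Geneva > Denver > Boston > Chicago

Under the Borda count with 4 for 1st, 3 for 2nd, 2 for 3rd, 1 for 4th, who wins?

Geneva

Denver: 7×1 + 5×4 + 6×4 + 5×1 + 6×3 = 74
Geneva: 7×2 + 5×3 + 6×3 + 5×4 + 6×4 = 91
Chicago: 7×4 + 5×1 + 6×2 + 5×3 + 6×1 = 66
Boston: 7×3 + 5×2 + 6×1 + 5×2 + 6×2 = 59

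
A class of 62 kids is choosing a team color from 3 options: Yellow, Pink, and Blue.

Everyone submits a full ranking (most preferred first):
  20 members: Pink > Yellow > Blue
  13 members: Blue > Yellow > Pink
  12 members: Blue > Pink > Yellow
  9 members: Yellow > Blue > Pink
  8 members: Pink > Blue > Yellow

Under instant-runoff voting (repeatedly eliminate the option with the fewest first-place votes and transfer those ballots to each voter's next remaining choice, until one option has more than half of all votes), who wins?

Blue

Round 1: Yellow 9, Pink 28, Blue 25. Yellow eliminated.
Round 2: Pink 28, Blue 34. Blue has a majority (≥32).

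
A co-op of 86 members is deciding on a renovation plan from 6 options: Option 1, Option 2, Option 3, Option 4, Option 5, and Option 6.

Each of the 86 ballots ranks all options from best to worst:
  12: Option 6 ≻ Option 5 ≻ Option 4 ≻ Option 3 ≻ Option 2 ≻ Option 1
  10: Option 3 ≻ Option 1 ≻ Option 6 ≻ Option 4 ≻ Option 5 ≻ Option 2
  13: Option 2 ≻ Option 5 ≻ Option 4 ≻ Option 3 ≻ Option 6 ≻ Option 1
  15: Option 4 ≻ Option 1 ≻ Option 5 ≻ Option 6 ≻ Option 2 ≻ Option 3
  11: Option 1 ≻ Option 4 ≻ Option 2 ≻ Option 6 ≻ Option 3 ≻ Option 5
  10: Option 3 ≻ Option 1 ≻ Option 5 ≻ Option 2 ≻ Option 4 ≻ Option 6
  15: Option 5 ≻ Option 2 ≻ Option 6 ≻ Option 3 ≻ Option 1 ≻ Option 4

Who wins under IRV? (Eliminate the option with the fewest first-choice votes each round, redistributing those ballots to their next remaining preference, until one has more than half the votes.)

Option 5

Round 1: Option 1 11, Option 2 13, Option 3 20, Option 4 15, Option 5 15, Option 6 12. Option 1 eliminated.
Round 2: Option 2 13, Option 3 20, Option 4 26, Option 5 15, Option 6 12. Option 6 eliminated.
Round 3: Option 2 13, Option 3 20, Option 4 26, Option 5 27. Option 2 eliminated.
Round 4: Option 3 20, Option 4 26, Option 5 40. Option 3 eliminated.
Round 5: Option 4 36, Option 5 50. Option 5 has a majority (≥44).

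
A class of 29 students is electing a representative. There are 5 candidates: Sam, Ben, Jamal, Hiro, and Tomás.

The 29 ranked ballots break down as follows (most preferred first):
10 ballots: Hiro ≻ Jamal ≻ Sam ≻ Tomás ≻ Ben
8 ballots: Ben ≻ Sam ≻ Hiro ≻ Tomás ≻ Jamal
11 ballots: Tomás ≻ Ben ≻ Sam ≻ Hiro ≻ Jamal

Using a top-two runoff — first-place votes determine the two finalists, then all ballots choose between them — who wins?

Round 1 first-place votes: Sam 0, Ben 8, Jamal 0, Hiro 10, Tomás 11. Tomás and Hiro advance.
Runoff: Tomás is ranked above Hiro on 11 ballots, Hiro above Tomás on 18.

Hiro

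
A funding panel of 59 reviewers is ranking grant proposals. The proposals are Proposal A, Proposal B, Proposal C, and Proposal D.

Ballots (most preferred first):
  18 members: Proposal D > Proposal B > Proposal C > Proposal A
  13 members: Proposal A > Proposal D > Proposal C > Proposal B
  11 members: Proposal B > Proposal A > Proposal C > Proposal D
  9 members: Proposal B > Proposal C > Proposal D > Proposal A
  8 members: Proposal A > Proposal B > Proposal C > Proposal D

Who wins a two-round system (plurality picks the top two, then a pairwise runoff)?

Round 1 first-place votes: Proposal A 21, Proposal B 20, Proposal C 0, Proposal D 18. Proposal A and Proposal B advance.
Runoff: Proposal A is ranked above Proposal B on 21 ballots, Proposal B above Proposal A on 38.

Proposal B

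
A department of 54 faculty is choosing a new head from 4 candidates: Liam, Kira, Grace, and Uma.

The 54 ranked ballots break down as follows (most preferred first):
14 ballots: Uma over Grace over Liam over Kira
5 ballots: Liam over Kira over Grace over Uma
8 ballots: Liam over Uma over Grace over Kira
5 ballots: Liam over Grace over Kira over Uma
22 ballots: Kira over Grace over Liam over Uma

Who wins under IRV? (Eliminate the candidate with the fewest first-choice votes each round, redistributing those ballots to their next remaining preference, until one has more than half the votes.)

Liam

Round 1: Liam 18, Kira 22, Grace 0, Uma 14. Grace eliminated.
Round 2: Liam 18, Kira 22, Uma 14. Uma eliminated.
Round 3: Liam 32, Kira 22. Liam has a majority (≥28).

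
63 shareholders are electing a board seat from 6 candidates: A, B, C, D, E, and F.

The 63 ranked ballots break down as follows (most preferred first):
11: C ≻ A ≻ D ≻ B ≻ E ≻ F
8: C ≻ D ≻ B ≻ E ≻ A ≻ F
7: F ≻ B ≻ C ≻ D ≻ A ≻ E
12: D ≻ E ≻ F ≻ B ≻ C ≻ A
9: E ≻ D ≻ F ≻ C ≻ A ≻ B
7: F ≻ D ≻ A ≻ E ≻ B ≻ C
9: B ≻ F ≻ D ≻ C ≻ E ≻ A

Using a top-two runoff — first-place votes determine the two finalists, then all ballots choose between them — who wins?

F

Round 1 first-place votes: A 0, B 9, C 19, D 12, E 9, F 14. C and F advance.
Runoff: C is ranked above F on 19 ballots, F above C on 44.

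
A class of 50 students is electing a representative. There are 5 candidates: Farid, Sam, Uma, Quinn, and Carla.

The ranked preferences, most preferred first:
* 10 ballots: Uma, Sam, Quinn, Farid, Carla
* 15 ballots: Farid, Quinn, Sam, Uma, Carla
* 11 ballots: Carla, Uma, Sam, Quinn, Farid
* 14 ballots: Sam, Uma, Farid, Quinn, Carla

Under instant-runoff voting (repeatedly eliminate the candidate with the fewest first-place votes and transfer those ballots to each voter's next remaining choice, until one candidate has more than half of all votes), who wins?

Round 1: Farid 15, Sam 14, Uma 10, Quinn 0, Carla 11. Quinn eliminated.
Round 2: Farid 15, Sam 14, Uma 10, Carla 11. Uma eliminated.
Round 3: Farid 15, Sam 24, Carla 11. Carla eliminated.
Round 4: Farid 15, Sam 35. Sam has a majority (≥26).

Sam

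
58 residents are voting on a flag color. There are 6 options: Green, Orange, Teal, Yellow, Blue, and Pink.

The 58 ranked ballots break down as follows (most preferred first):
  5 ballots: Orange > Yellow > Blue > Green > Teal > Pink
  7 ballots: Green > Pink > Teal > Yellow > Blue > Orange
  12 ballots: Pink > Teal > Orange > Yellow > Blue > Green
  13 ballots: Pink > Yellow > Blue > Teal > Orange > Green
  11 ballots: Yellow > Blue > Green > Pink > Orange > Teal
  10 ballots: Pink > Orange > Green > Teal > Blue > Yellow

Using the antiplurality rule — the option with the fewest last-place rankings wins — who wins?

Last-place votes: Green 25, Orange 7, Teal 11, Yellow 10, Blue 0, Pink 5.

Blue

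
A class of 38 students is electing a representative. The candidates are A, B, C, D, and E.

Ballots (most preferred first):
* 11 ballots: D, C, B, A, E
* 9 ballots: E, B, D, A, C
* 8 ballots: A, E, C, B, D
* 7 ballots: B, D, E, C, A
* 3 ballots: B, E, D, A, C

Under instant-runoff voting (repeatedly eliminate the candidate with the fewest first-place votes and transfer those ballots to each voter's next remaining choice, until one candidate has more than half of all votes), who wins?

Round 1: A 8, B 10, C 0, D 11, E 9. C eliminated.
Round 2: A 8, B 10, D 11, E 9. A eliminated.
Round 3: B 10, D 11, E 17. B eliminated.
Round 4: D 18, E 20. E has a majority (≥20).

E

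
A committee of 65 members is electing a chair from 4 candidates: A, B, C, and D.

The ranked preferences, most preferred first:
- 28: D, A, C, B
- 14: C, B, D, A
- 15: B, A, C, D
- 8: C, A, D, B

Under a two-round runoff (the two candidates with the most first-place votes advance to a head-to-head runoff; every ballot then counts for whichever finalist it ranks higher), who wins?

Round 1 first-place votes: A 0, B 15, C 22, D 28. D and C advance.
Runoff: D is ranked above C on 28 ballots, C above D on 37.

C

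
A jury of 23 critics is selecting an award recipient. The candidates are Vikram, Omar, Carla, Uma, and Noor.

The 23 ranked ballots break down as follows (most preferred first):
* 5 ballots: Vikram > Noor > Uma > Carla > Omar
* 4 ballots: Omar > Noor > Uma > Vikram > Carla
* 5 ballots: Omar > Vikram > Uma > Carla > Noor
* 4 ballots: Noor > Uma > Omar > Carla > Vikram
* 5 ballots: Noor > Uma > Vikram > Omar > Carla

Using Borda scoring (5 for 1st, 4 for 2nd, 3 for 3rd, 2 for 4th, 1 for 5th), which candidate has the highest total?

Noor

Vikram: 5×5 + 4×2 + 5×4 + 4×1 + 5×3 = 72
Omar: 5×1 + 4×5 + 5×5 + 4×3 + 5×2 = 72
Carla: 5×2 + 4×1 + 5×2 + 4×2 + 5×1 = 37
Uma: 5×3 + 4×3 + 5×3 + 4×4 + 5×4 = 78
Noor: 5×4 + 4×4 + 5×1 + 4×5 + 5×5 = 86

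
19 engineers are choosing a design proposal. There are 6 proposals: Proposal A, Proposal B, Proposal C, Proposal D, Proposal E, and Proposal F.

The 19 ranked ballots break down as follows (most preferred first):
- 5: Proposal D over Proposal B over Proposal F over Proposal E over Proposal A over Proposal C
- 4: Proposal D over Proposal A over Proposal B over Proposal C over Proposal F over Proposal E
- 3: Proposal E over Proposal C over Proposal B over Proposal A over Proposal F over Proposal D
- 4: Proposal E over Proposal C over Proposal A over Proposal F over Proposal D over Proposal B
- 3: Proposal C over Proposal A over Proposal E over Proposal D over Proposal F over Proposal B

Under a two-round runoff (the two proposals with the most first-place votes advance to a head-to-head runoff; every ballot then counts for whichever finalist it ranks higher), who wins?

Round 1 first-place votes: Proposal A 0, Proposal B 0, Proposal C 3, Proposal D 9, Proposal E 7, Proposal F 0. Proposal D and Proposal E advance.
Runoff: Proposal D is ranked above Proposal E on 9 ballots, Proposal E above Proposal D on 10.

Proposal E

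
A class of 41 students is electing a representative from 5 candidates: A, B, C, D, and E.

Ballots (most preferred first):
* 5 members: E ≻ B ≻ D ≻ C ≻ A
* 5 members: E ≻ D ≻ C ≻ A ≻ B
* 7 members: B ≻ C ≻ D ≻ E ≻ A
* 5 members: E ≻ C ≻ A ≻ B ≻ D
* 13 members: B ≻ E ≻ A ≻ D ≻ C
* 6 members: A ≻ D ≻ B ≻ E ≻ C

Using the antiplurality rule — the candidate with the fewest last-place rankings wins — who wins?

E

Last-place votes: A 12, B 5, C 19, D 5, E 0.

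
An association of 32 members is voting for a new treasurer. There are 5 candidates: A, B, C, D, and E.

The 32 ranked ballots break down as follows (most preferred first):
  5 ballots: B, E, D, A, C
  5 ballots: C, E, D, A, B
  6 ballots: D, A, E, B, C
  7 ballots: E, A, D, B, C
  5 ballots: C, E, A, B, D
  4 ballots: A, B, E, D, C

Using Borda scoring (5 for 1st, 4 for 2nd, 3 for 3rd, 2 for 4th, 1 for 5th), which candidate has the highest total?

E

A: 5×2 + 5×2 + 6×4 + 7×4 + 5×3 + 4×5 = 107
B: 5×5 + 5×1 + 6×2 + 7×2 + 5×2 + 4×4 = 82
C: 5×1 + 5×5 + 6×1 + 7×1 + 5×5 + 4×1 = 72
D: 5×3 + 5×3 + 6×5 + 7×3 + 5×1 + 4×2 = 94
E: 5×4 + 5×4 + 6×3 + 7×5 + 5×4 + 4×3 = 125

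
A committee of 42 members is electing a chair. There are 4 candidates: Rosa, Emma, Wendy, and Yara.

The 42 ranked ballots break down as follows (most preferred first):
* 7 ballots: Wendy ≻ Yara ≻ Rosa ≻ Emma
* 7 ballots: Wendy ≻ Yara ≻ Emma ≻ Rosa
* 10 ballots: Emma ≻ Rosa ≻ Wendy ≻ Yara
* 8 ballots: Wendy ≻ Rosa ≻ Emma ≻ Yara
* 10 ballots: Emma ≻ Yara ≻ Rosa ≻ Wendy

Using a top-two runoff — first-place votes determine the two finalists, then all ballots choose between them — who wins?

Wendy

Round 1 first-place votes: Rosa 0, Emma 20, Wendy 22, Yara 0. Wendy and Emma advance.
Runoff: Wendy is ranked above Emma on 22 ballots, Emma above Wendy on 20.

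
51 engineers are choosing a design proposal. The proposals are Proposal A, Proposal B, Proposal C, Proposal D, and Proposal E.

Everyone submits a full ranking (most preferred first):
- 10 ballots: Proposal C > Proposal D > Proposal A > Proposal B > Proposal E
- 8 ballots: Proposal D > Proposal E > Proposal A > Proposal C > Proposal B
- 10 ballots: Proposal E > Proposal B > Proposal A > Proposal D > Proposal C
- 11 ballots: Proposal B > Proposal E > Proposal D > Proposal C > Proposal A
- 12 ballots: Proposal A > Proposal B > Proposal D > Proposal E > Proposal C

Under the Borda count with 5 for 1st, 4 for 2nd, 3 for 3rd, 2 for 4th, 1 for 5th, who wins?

Proposal A: 10×3 + 8×3 + 10×3 + 11×1 + 12×5 = 155
Proposal B: 10×2 + 8×1 + 10×4 + 11×5 + 12×4 = 171
Proposal C: 10×5 + 8×2 + 10×1 + 11×2 + 12×1 = 110
Proposal D: 10×4 + 8×5 + 10×2 + 11×3 + 12×3 = 169
Proposal E: 10×1 + 8×4 + 10×5 + 11×4 + 12×2 = 160

Proposal B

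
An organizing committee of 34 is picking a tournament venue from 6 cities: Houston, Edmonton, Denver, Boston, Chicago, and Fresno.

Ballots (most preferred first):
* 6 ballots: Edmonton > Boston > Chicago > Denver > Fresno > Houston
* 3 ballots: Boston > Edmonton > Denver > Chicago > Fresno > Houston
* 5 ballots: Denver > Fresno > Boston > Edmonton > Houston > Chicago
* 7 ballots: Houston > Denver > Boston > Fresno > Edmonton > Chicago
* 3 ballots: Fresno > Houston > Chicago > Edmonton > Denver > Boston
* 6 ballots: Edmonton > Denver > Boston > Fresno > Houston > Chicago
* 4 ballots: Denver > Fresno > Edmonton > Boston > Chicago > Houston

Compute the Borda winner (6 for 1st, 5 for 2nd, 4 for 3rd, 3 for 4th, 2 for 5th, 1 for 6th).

Denver

Houston: 6×1 + 3×1 + 5×2 + 7×6 + 3×5 + 6×2 + 4×1 = 92
Edmonton: 6×6 + 3×5 + 5×3 + 7×2 + 3×3 + 6×6 + 4×4 = 141
Denver: 6×3 + 3×4 + 5×6 + 7×5 + 3×2 + 6×5 + 4×6 = 155
Boston: 6×5 + 3×6 + 5×4 + 7×4 + 3×1 + 6×4 + 4×3 = 135
Chicago: 6×4 + 3×3 + 5×1 + 7×1 + 3×4 + 6×1 + 4×2 = 71
Fresno: 6×2 + 3×2 + 5×5 + 7×3 + 3×6 + 6×3 + 4×5 = 120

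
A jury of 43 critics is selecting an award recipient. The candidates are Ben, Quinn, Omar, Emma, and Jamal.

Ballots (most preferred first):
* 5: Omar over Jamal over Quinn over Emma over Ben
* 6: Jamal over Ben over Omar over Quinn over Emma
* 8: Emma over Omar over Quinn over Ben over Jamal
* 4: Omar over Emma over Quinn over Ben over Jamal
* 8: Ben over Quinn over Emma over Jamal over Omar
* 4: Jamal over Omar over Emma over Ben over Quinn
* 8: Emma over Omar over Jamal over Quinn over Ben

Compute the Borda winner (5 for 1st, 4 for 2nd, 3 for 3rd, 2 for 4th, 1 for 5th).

Ben: 5×1 + 6×4 + 8×2 + 4×2 + 8×5 + 4×2 + 8×1 = 109
Quinn: 5×3 + 6×2 + 8×3 + 4×3 + 8×4 + 4×1 + 8×2 = 115
Omar: 5×5 + 6×3 + 8×4 + 4×5 + 8×1 + 4×4 + 8×4 = 151
Emma: 5×2 + 6×1 + 8×5 + 4×4 + 8×3 + 4×3 + 8×5 = 148
Jamal: 5×4 + 6×5 + 8×1 + 4×1 + 8×2 + 4×5 + 8×3 = 122

Omar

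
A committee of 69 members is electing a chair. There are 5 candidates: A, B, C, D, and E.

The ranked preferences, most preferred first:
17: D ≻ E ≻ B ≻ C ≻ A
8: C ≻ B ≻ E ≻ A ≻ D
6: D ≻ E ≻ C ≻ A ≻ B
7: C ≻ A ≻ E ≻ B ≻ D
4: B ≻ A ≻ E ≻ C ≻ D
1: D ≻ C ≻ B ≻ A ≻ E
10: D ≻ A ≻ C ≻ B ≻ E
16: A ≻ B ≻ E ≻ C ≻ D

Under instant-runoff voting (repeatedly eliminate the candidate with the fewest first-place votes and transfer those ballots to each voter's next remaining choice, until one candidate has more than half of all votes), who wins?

Round 1: A 16, B 4, C 15, D 34, E 0. E eliminated.
Round 2: A 16, B 4, C 15, D 34. B eliminated.
Round 3: A 20, C 15, D 34. C eliminated.
Round 4: A 35, D 34. A has a majority (≥35).

A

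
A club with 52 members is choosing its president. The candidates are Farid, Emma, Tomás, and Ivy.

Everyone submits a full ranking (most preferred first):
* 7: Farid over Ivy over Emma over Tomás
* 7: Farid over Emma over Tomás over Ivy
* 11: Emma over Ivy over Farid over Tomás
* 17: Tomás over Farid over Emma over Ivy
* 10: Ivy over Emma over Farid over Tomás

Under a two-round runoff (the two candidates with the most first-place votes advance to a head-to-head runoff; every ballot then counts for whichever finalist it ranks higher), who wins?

Farid

Round 1 first-place votes: Farid 14, Emma 11, Tomás 17, Ivy 10. Tomás and Farid advance.
Runoff: Tomás is ranked above Farid on 17 ballots, Farid above Tomás on 35.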